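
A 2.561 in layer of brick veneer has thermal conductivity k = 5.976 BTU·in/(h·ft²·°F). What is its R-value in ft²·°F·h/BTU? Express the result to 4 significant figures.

R = L/k = 2.561/5.976 = 0.42855 ft²·°F·h/BTU

0.4285 ft²·°F·h/BTU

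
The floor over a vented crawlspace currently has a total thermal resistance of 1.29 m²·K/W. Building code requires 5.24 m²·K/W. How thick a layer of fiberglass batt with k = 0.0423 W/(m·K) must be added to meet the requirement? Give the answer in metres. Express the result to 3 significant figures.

ΔR = 5.24 − 1.29 = 3.95 m²·K/W
L = ΔR × k = 3.95 × 0.0423 = 0.1671 m

0.167 m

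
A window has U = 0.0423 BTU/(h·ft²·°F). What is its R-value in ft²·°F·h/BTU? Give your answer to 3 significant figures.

R = 1/U = 1/0.0423 = 23.64

23.6 ft²·°F·h/BTU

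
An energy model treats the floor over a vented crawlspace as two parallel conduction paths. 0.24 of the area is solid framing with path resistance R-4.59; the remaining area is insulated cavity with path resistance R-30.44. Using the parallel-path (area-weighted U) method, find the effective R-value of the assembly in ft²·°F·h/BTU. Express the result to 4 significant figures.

12.94 ft²·°F·h/BTU

U_eff = 0.76/30.44 + 0.24/4.59 = 0.024967 + 0.052288 = 0.077255
R_eff = 1/U_eff = 12.944 ft²·°F·h/BTU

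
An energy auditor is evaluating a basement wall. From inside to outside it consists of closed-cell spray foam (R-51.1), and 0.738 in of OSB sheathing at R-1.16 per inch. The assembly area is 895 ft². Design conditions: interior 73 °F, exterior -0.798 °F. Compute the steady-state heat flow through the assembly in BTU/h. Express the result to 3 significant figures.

0.738 × 1.16 = 0.8561
R_total = 51.1 + 0.8561 = 51.96 ft²·°F·h/BTU
Q = A·ΔT/R = 895 × (73 − (-0.798)) / 51.96 = 1271 BTU/h

1270 BTU/h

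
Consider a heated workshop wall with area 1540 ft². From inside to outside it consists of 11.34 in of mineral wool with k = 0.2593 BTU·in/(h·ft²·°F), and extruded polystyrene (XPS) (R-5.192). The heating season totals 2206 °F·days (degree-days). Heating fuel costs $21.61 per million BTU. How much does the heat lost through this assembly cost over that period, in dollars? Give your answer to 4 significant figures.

11.34/0.2593 = 43.733
R_total = 43.733 + 5.192 = 48.925 ft²·°F·h/BTU
E = A × HDD × 24 / R = 1540 × 2206 × 24 / 48.925 = 1666500 BTU
Cost = 1666500/10⁶ × 21.61 = $36.013

36.01 dollars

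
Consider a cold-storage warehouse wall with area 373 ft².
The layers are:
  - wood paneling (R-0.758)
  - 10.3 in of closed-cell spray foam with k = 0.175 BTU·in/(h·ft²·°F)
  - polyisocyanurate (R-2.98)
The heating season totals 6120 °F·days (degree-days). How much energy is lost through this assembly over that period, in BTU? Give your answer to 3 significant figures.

10.3/0.175 = 58.86
R_total = 0.758 + 58.86 + 2.98 = 62.6 ft²·°F·h/BTU
E = A × HDD × 24 / R = 373 × 6120 × 24 / 62.6 = 875200 BTU

875000 BTU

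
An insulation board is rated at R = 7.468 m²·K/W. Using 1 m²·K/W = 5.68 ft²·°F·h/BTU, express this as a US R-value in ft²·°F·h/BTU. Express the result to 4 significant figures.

42.42 ft²·°F·h/BTU

R_US = 7.468 × 5.68 = 42.418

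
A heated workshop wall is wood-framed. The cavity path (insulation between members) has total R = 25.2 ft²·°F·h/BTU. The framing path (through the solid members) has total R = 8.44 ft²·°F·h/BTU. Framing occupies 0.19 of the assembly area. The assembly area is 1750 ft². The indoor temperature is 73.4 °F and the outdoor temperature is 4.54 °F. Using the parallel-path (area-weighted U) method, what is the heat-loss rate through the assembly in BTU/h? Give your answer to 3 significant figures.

U_eff = 0.81/25.2 + 0.19/8.44 = 0.03214 + 0.02251 = 0.05465
R_eff = 1/U_eff = 18.3 ft²·°F·h/BTU
Q = 1750 × (73.4 − 4.54) / 18.3 = 6586 BTU/h

6590 BTU/h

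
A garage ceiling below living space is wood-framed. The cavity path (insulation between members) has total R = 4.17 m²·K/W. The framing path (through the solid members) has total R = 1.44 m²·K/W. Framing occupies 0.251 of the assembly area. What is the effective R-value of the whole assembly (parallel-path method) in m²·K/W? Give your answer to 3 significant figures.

U_eff = 0.749/4.17 + 0.251/1.44 = 0.1796 + 0.1743 = 0.3539
R_eff = 1/U_eff = 2.825 m²·K/W

2.83 m²·K/W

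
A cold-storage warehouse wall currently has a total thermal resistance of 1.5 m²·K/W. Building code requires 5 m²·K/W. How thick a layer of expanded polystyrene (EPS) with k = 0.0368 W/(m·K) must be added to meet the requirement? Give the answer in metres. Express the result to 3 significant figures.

ΔR = 5 − 1.5 = 3.5 m²·K/W
L = ΔR × k = 3.5 × 0.0368 = 0.1288 m

0.129 m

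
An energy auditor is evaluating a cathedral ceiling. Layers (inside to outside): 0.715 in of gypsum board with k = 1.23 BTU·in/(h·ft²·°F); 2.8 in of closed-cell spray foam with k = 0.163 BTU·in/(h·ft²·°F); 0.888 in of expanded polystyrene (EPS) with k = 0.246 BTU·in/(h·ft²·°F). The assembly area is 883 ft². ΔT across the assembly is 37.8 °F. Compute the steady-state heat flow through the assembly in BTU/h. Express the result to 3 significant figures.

1560 BTU/h

0.715/1.23 = 0.5813
2.8/0.163 = 17.18
0.888/0.246 = 3.61
R_total = 0.5813 + 17.18 + 3.61 = 21.37 ft²·°F·h/BTU
Q = A·ΔT/R = 883 × 37.8 / 21.37 = 1562 BTU/h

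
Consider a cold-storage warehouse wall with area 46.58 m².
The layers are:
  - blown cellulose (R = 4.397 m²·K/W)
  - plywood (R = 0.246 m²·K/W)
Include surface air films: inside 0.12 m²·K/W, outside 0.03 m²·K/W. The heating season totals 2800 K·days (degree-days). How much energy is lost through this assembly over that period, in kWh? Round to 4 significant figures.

653.1 kWh

R_total = 0.12 + 4.397 + 0.246 + 0.03 = 4.793 m²·K/W
E = A × HDD × 24 / R / 1000 = 46.58 × 2800 × 24 / 4.793 / 1000 = 653.07 kWh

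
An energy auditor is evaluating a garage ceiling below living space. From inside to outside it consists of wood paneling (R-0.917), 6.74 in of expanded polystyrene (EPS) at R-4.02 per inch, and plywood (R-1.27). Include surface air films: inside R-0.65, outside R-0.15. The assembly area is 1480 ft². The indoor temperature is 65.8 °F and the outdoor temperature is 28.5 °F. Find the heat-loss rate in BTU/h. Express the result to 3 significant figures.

6.74 × 4.02 = 27.09
R_total = 0.65 + 0.917 + 27.09 + 1.27 + 0.15 = 30.08 ft²·°F·h/BTU
Q = A·ΔT/R = 1480 × (65.8 − 28.5) / 30.08 = 1835 BTU/h

1840 BTU/h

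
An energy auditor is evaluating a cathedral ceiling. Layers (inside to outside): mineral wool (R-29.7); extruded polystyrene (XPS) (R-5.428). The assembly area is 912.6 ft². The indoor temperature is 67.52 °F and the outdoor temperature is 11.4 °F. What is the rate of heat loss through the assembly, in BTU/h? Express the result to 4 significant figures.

R_total = 29.7 + 5.428 = 35.128 ft²·°F·h/BTU
Q = A·ΔT/R = 912.6 × (67.52 − 11.4) / 35.128 = 1458 BTU/h

1458 BTU/h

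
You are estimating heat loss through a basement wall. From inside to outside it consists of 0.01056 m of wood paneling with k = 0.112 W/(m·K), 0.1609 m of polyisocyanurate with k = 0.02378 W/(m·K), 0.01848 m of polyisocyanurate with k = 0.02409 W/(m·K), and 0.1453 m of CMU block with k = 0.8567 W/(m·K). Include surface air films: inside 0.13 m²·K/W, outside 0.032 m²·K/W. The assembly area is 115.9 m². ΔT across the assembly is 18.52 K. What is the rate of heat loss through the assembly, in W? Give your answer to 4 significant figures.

0.01056/0.112 = 0.094286
0.1609/0.02378 = 6.7662
0.01848/0.02409 = 0.76712
0.1453/0.8567 = 0.1696
R_total = 0.13 + 0.094286 + 6.7662 + 0.76712 + 0.1696 + 0.032 = 7.9592 m²·K/W
Q = A·ΔT/R = 115.9 × 18.52 / 7.9592 = 269.68 W

269.7 W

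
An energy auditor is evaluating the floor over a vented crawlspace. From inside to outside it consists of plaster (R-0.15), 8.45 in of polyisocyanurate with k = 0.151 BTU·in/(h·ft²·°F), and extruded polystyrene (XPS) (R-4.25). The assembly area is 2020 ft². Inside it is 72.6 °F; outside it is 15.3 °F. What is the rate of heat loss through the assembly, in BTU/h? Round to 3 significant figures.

8.45/0.151 = 55.96
R_total = 0.15 + 55.96 + 4.25 = 60.36 ft²·°F·h/BTU
Q = A·ΔT/R = 2020 × (72.6 − 15.3) / 60.36 = 1918 BTU/h

1920 BTU/h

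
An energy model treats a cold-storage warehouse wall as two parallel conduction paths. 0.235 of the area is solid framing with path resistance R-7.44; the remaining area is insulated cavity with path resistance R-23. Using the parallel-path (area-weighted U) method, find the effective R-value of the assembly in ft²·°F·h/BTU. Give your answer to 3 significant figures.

15.4 ft²·°F·h/BTU

U_eff = 0.765/23 + 0.235/7.44 = 0.03326 + 0.03159 = 0.06485
R_eff = 1/U_eff = 15.42 ft²·°F·h/BTU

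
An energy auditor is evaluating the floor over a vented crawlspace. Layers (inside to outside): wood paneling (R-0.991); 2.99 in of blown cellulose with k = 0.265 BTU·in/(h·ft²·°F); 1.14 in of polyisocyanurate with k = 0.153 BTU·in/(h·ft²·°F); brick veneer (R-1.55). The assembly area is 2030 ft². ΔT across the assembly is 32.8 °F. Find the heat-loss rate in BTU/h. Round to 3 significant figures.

2.99/0.265 = 11.28
1.14/0.153 = 7.451
R_total = 0.991 + 11.28 + 7.451 + 1.55 = 21.27 ft²·°F·h/BTU
Q = A·ΔT/R = 2030 × 32.8 / 21.27 = 3130 BTU/h

3130 BTU/h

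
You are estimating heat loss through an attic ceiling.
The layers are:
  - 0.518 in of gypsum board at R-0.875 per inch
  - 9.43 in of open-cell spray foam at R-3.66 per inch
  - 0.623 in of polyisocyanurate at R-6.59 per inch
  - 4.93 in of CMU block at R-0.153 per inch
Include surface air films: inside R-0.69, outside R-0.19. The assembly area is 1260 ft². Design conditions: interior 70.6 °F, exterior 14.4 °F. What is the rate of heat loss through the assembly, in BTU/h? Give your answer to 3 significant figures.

0.518 × 0.875 = 0.4533
9.43 × 3.66 = 34.51
0.623 × 6.59 = 4.106
4.93 × 0.153 = 0.7543
R_total = 0.69 + 0.4533 + 34.51 + 4.106 + 0.7543 + 0.19 = 40.71 ft²·°F·h/BTU
Q = A·ΔT/R = 1260 × (70.6 − 14.4) / 40.71 = 1740 BTU/h

1740 BTU/h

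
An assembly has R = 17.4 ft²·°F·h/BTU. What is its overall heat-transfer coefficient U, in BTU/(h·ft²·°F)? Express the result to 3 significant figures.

U = 1/R = 1/17.4 = 0.05747

0.0575 BTU/(h·ft²·°F)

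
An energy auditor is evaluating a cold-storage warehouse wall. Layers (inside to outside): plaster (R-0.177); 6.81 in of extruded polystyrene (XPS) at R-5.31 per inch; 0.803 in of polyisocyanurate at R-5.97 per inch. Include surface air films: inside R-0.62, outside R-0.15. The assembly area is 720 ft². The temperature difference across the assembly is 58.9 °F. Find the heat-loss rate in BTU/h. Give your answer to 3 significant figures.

1010 BTU/h

6.81 × 5.31 = 36.16
0.803 × 5.97 = 4.794
R_total = 0.62 + 0.177 + 36.16 + 4.794 + 0.15 = 41.9 ft²·°F·h/BTU
Q = A·ΔT/R = 720 × 58.9 / 41.9 = 1012 BTU/h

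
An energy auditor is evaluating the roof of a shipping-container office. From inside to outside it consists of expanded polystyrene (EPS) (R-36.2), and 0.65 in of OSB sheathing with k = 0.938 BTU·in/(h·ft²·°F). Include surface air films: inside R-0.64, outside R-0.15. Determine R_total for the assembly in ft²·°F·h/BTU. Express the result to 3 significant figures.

37.7 ft²·°F·h/BTU

0.65/0.938 = 0.693
R_total = 0.64 + 36.2 + 0.693 + 0.15 = 37.68 ft²·°F·h/BTU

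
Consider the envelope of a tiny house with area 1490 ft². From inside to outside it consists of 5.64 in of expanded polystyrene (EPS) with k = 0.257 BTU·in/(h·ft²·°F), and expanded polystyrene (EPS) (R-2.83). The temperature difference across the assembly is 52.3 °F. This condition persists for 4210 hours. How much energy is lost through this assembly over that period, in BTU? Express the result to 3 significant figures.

5.64/0.257 = 21.95
R_total = 21.95 + 2.83 = 24.78 ft²·°F·h/BTU
Q = 1490 × 52.3 / 24.78 = 3145 BTU/h
E = 3145 × 4210 = 13240000 BTU

13200000 BTU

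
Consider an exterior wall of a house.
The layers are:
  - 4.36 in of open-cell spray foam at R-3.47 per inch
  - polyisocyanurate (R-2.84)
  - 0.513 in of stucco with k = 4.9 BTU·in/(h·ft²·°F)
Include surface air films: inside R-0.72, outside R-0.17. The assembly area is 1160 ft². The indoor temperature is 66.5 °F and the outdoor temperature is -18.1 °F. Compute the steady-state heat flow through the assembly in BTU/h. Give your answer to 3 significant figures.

4.36 × 3.47 = 15.13
0.513/4.9 = 0.1047
R_total = 0.72 + 15.13 + 2.84 + 0.1047 + 0.17 = 18.96 ft²·°F·h/BTU
Q = A·ΔT/R = 1160 × (66.5 − (-18.1)) / 18.96 = 5175 BTU/h

5170 BTU/h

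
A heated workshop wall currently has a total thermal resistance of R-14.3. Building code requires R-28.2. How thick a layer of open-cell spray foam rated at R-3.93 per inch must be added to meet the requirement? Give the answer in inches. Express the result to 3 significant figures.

3.54 in

ΔR = 28.2 − 14.3 = 13.9 ft²·°F·h/BTU
L = ΔR / (R/in) = 13.9/3.93 = 3.537 in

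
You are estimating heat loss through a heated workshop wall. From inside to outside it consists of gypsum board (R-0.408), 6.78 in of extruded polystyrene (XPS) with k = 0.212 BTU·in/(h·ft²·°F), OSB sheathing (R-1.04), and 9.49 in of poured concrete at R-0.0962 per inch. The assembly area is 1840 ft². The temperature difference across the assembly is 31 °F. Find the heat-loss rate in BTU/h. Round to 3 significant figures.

1660 BTU/h

6.78/0.212 = 31.98
9.49 × 0.0962 = 0.9129
R_total = 0.408 + 31.98 + 1.04 + 0.9129 = 34.34 ft²·°F·h/BTU
Q = A·ΔT/R = 1840 × 31 / 34.34 = 1661 BTU/h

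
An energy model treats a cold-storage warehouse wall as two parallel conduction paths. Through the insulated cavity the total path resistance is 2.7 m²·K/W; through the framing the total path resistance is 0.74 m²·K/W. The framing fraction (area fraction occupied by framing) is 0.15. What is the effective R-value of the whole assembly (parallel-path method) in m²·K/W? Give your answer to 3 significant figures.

1.93 m²·K/W

U_eff = 0.85/2.7 + 0.15/0.74 = 0.3148 + 0.2027 = 0.5175
R_eff = 1/U_eff = 1.932 m²·K/W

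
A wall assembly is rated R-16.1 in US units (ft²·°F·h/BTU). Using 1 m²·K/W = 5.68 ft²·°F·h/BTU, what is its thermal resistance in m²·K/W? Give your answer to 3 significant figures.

R_SI = 16.1/5.68 = 2.835

2.83 m²·K/W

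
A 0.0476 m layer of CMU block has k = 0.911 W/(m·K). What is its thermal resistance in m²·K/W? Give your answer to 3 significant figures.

0.0523 m²·K/W

R = L/k = 0.0476/0.911 = 0.05225 m²·K/W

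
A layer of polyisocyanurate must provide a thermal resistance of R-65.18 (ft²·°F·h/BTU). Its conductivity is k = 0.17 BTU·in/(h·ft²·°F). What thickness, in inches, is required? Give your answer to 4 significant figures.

11.08 in

L = R × k = 65.18 × 0.17 = 11.081 in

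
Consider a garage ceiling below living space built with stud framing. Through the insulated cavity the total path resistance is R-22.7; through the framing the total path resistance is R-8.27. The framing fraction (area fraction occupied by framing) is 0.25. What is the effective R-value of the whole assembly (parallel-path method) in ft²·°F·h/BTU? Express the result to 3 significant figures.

15.8 ft²·°F·h/BTU

U_eff = 0.75/22.7 + 0.25/8.27 = 0.03304 + 0.03023 = 0.06327
R_eff = 1/U_eff = 15.81 ft²·°F·h/BTU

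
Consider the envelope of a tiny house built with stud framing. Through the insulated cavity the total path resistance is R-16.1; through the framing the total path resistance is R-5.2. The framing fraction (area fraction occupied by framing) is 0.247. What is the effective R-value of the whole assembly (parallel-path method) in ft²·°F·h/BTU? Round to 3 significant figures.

U_eff = 0.753/16.1 + 0.247/5.2 = 0.04677 + 0.0475 = 0.09427
R_eff = 1/U_eff = 10.61 ft²·°F·h/BTU

10.6 ft²·°F·h/BTU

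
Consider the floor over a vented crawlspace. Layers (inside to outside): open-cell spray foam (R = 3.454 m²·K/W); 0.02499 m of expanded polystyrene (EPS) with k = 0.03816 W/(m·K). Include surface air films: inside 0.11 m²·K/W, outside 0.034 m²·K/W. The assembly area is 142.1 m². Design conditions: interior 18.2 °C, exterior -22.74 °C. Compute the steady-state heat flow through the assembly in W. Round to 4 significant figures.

1368 W

0.02499/0.03816 = 0.65487
R_total = 0.11 + 3.454 + 0.65487 + 0.034 = 4.2529 m²·K/W
Q = A·ΔT/R = 142.1 × (18.2 − (-22.74)) / 4.2529 = 1367.9 W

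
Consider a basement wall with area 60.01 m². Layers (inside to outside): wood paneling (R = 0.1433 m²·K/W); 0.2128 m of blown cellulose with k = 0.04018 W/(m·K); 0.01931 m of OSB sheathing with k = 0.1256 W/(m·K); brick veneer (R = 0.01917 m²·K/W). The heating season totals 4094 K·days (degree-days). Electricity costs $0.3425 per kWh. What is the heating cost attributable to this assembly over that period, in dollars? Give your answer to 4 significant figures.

0.2128/0.04018 = 5.2962
0.01931/0.1256 = 0.15374
R_total = 0.1433 + 5.2962 + 0.15374 + 0.01917 = 5.6124 m²·K/W
E = A × HDD × 24 / R / 1000 = 60.01 × 4094 × 24 / 5.6124 / 1000 = 1050.6 kWh
Cost = 1050.6 × 0.3425 = $359.83

359.8 dollars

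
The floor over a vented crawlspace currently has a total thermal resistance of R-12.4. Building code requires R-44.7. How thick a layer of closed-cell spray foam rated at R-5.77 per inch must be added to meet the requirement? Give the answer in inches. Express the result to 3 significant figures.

ΔR = 44.7 − 12.4 = 32.3 ft²·°F·h/BTU
L = ΔR / (R/in) = 32.3/5.77 = 5.598 in

5.60 in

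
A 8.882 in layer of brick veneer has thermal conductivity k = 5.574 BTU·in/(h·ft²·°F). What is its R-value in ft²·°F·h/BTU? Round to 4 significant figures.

R = L/k = 8.882/5.574 = 1.5935 ft²·°F·h/BTU

1.593 ft²·°F·h/BTU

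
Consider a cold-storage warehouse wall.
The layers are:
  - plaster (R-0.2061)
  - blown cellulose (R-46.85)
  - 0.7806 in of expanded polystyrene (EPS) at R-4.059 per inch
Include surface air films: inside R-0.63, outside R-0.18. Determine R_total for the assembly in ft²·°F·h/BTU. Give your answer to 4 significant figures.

0.7806 × 4.059 = 3.1685
R_total = 0.63 + 0.2061 + 46.85 + 3.1685 + 0.18 = 51.035 ft²·°F·h/BTU

51.03 ft²·°F·h/BTU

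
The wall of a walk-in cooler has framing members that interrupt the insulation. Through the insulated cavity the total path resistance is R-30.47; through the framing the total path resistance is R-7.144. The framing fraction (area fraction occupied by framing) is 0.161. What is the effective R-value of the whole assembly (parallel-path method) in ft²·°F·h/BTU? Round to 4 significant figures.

19.97 ft²·°F·h/BTU

U_eff = 0.839/30.47 + 0.161/7.144 = 0.027535 + 0.022536 = 0.050072
R_eff = 1/U_eff = 19.971 ft²·°F·h/BTU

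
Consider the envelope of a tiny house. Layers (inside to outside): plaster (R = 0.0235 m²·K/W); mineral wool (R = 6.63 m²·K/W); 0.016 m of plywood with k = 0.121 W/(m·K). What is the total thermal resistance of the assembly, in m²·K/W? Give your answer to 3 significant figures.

0.016/0.121 = 0.1322
R_total = 0.0235 + 6.63 + 0.1322 = 6.786 m²·K/W

6.79 m²·K/W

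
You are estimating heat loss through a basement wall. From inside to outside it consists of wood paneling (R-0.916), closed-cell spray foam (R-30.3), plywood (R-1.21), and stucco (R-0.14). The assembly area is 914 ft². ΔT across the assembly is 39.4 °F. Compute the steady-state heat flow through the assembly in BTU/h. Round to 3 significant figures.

1110 BTU/h

R_total = 0.916 + 30.3 + 1.21 + 0.14 = 32.57 ft²·°F·h/BTU
Q = A·ΔT/R = 914 × 39.4 / 32.57 = 1106 BTU/h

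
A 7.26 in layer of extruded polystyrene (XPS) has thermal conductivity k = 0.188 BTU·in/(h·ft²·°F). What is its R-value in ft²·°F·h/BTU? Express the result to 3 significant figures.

38.6 ft²·°F·h/BTU

R = L/k = 7.26/0.188 = 38.62 ft²·°F·h/BTU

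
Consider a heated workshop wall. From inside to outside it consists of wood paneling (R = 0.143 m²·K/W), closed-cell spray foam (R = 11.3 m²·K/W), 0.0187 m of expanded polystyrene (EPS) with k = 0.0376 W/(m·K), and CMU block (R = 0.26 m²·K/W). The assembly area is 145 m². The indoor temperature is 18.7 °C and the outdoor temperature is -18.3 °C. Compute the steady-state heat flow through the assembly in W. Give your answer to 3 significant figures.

0.0187/0.0376 = 0.4973
R_total = 0.143 + 11.3 + 0.4973 + 0.26 = 12.2 m²·K/W
Q = A·ΔT/R = 145 × (18.7 − (-18.3)) / 12.2 = 439.7 W

440 W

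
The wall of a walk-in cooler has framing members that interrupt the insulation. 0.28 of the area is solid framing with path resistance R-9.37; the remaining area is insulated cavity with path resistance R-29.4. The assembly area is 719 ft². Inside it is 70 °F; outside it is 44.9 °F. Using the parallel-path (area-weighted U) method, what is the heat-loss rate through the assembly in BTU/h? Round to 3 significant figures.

981 BTU/h

U_eff = 0.72/29.4 + 0.28/9.37 = 0.02449 + 0.02988 = 0.05437
R_eff = 1/U_eff = 18.39 ft²·°F·h/BTU
Q = 719 × (70 − 44.9) / 18.39 = 981.3 BTU/h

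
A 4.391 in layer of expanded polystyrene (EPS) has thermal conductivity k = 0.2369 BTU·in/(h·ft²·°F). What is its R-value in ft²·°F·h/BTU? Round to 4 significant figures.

18.54 ft²·°F·h/BTU

R = L/k = 4.391/0.2369 = 18.535 ft²·°F·h/BTU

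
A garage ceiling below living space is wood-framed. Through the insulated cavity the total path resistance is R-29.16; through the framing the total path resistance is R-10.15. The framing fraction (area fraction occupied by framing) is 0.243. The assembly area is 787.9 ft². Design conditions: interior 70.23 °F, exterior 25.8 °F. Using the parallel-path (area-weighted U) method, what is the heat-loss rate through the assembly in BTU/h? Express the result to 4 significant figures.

U_eff = 0.757/29.16 + 0.243/10.15 = 0.02596 + 0.023941 = 0.049901
R_eff = 1/U_eff = 20.04 ft²·°F·h/BTU
Q = 787.9 × (70.23 − 25.8) / 20.04 = 1746.9 BTU/h

1747 BTU/h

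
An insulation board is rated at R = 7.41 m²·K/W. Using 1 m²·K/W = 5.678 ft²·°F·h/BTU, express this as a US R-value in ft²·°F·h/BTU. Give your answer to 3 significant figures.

R_US = 7.41 × 5.678 = 42.07

42.1 ft²·°F·h/BTU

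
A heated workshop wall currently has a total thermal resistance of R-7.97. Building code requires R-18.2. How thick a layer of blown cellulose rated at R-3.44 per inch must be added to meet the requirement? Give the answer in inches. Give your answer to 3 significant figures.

ΔR = 18.2 − 7.97 = 10.23 ft²·°F·h/BTU
L = ΔR / (R/in) = 10.23/3.44 = 2.974 in

2.97 in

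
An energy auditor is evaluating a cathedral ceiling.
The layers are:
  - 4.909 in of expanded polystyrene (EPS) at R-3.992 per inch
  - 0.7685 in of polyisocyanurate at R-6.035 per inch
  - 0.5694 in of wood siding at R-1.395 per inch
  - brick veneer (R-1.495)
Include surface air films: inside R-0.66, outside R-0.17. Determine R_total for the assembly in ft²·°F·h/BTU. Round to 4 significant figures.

4.909 × 3.992 = 19.597
0.7685 × 6.035 = 4.6379
0.5694 × 1.395 = 0.79431
R_total = 0.66 + 19.597 + 4.6379 + 0.79431 + 1.495 + 0.17 = 27.354 ft²·°F·h/BTU

27.35 ft²·°F·h/BTU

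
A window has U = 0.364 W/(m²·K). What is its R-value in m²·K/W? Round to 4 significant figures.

2.747 m²·K/W

R = 1/U = 1/0.364 = 2.7473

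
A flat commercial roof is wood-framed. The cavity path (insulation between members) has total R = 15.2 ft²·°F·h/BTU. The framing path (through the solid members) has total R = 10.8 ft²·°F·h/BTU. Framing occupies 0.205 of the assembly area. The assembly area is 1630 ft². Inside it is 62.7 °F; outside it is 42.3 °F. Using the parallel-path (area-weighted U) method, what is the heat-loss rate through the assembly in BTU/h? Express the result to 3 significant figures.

2370 BTU/h

U_eff = 0.795/15.2 + 0.205/10.8 = 0.0523 + 0.01898 = 0.07128
R_eff = 1/U_eff = 14.03 ft²·°F·h/BTU
Q = 1630 × (62.7 − 42.3) / 14.03 = 2370 BTU/h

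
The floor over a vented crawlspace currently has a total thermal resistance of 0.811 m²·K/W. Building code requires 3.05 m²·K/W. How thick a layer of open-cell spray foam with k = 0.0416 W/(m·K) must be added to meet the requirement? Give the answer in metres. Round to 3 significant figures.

0.0931 m

ΔR = 3.05 − 0.811 = 2.239 m²·K/W
L = ΔR × k = 2.239 × 0.0416 = 0.09314 m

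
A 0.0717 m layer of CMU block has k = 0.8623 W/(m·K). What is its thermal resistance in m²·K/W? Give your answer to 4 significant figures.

R = L/k = 0.0717/0.8623 = 0.08315 m²·K/W

0.08315 m²·K/W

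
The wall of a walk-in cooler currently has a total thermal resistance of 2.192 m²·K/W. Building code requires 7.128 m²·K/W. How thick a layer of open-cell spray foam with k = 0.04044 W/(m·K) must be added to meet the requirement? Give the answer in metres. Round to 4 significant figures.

0.1996 m

ΔR = 7.128 − 2.192 = 4.936 m²·K/W
L = ΔR × k = 4.936 × 0.04044 = 0.19961 m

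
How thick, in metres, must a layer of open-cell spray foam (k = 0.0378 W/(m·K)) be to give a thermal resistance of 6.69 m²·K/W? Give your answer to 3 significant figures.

L = R·k = 6.69 × 0.0378 = 0.2529 m

0.253 m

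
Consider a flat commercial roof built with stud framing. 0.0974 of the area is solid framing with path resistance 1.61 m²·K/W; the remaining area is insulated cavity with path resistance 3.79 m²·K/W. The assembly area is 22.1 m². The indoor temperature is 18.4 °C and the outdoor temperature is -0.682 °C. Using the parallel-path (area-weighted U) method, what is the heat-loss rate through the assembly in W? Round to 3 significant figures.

126 W

U_eff = 0.9026/3.79 + 0.0974/1.61 = 0.2382 + 0.0605 = 0.2986
R_eff = 1/U_eff = 3.348 m²·K/W
Q = 22.1 × (18.4 − (-0.682)) / 3.348 = 125.9 W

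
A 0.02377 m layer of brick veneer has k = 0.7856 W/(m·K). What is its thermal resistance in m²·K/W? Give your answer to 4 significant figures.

R = L/k = 0.02377/0.7856 = 0.030257 m²·K/W

0.03026 m²·K/W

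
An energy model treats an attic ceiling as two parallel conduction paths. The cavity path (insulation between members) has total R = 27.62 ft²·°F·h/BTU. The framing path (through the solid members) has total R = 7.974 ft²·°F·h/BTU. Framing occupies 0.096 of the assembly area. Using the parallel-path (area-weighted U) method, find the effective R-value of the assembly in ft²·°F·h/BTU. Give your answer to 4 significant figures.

U_eff = 0.904/27.62 + 0.096/7.974 = 0.03273 + 0.012039 = 0.044769
R_eff = 1/U_eff = 22.337 ft²·°F·h/BTU

22.34 ft²·°F·h/BTU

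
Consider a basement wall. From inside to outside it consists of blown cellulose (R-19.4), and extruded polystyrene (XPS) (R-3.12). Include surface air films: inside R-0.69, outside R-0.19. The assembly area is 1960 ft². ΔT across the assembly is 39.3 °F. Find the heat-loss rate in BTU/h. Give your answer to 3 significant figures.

3290 BTU/h

R_total = 0.69 + 19.4 + 3.12 + 0.19 = 23.4 ft²·°F·h/BTU
Q = A·ΔT/R = 1960 × 39.3 / 23.4 = 3292 BTU/h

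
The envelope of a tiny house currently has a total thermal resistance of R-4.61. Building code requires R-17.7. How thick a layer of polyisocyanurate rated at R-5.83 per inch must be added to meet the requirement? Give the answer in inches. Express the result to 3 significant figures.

2.25 in

ΔR = 17.7 − 4.61 = 13.09 ft²·°F·h/BTU
L = ΔR / (R/in) = 13.09/5.83 = 2.245 in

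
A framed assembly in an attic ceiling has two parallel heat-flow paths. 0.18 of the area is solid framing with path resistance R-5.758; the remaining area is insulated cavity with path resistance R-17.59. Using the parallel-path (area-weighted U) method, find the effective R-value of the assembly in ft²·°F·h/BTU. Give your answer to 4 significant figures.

U_eff = 0.82/17.59 + 0.18/5.758 = 0.046617 + 0.031261 = 0.077878
R_eff = 1/U_eff = 12.841 ft²·°F·h/BTU

12.84 ft²·°F·h/BTU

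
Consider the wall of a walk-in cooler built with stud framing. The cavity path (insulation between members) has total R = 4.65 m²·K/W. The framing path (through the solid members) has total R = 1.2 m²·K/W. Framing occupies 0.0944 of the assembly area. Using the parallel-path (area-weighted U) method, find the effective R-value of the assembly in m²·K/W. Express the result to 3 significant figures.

3.66 m²·K/W

U_eff = 0.9056/4.65 + 0.0944/1.2 = 0.1948 + 0.07867 = 0.2734
R_eff = 1/U_eff = 3.657 m²·K/W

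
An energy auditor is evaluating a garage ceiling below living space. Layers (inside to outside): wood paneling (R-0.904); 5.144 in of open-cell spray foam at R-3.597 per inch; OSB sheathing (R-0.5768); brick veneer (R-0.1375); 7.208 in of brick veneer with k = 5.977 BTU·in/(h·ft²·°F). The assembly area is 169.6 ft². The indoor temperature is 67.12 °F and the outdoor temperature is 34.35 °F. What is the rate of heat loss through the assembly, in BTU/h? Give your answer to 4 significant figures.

260.6 BTU/h

5.144 × 3.597 = 18.503
7.208/5.977 = 1.206
R_total = 0.904 + 18.503 + 0.5768 + 0.1375 + 1.206 = 21.327 ft²·°F·h/BTU
Q = A·ΔT/R = 169.6 × (67.12 − 34.35) / 21.327 = 260.6 BTU/h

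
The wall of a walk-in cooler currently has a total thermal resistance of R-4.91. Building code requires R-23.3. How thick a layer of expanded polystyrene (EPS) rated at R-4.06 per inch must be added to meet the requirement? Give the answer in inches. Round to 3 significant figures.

ΔR = 23.3 − 4.91 = 18.39 ft²·°F·h/BTU
L = ΔR / (R/in) = 18.39/4.06 = 4.53 in

4.53 in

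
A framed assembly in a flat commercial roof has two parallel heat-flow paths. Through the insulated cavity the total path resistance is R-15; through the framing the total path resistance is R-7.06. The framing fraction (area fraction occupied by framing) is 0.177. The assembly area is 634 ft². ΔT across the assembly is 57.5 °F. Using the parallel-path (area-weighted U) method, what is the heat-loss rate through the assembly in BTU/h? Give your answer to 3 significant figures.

U_eff = 0.823/15 + 0.177/7.06 = 0.05487 + 0.02507 = 0.07994
R_eff = 1/U_eff = 12.51 ft²·°F·h/BTU
Q = 634 × 57.5 / 12.51 = 2914 BTU/h

2910 BTU/h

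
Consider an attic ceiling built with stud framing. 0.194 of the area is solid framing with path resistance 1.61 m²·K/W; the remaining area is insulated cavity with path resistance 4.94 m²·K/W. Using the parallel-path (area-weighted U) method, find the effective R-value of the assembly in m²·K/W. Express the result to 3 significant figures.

U_eff = 0.806/4.94 + 0.194/1.61 = 0.1632 + 0.1205 = 0.2837
R_eff = 1/U_eff = 3.525 m²·K/W

3.53 m²·K/W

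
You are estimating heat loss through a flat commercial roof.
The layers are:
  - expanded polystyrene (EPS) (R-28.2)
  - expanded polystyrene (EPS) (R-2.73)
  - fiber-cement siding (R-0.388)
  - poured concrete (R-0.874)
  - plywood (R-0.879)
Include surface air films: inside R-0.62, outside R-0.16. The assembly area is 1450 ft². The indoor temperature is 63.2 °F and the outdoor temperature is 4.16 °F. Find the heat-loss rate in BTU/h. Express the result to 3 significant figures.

2530 BTU/h

R_total = 0.62 + 28.2 + 2.73 + 0.388 + 0.874 + 0.879 + 0.16 = 33.85 ft²·°F·h/BTU
Q = A·ΔT/R = 1450 × (63.2 − 4.16) / 33.85 = 2529 BTU/h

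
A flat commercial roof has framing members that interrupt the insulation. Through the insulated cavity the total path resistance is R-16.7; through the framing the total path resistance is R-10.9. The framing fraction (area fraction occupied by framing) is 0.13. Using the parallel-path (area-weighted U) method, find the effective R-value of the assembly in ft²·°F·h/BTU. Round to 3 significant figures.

15.6 ft²·°F·h/BTU

U_eff = 0.87/16.7 + 0.13/10.9 = 0.0521 + 0.01193 = 0.06402
R_eff = 1/U_eff = 15.62 ft²·°F·h/BTU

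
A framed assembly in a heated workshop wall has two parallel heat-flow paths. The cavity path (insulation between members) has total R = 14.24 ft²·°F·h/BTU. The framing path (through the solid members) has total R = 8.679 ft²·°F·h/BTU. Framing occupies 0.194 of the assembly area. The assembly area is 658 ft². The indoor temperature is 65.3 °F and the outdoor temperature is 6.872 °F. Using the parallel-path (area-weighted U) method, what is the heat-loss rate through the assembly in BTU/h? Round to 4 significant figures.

3035 BTU/h

U_eff = 0.806/14.24 + 0.194/8.679 = 0.056601 + 0.022353 = 0.078954
R_eff = 1/U_eff = 12.666 ft²·°F·h/BTU
Q = 658 × (65.3 − 6.872) / 12.666 = 3035.4 BTU/h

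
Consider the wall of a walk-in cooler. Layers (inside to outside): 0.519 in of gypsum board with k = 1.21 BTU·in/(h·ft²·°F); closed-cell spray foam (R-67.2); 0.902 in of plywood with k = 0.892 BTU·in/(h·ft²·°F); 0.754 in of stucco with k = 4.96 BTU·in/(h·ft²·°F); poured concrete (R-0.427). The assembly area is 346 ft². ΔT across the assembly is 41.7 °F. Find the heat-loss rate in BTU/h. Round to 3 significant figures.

0.519/1.21 = 0.4289
0.902/0.892 = 1.011
0.754/4.96 = 0.152
R_total = 0.4289 + 67.2 + 1.011 + 0.152 + 0.427 = 69.22 ft²·°F·h/BTU
Q = A·ΔT/R = 346 × 41.7 / 69.22 = 208.4 BTU/h

208 BTU/h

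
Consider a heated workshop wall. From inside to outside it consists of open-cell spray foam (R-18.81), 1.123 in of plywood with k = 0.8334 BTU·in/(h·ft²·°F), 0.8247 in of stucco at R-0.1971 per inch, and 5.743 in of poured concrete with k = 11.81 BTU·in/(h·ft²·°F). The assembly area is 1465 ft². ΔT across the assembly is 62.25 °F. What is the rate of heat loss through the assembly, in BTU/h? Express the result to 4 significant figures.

4383 BTU/h

1.123/0.8334 = 1.3475
0.8247 × 0.1971 = 0.16255
5.743/11.81 = 0.48628
R_total = 18.81 + 1.3475 + 0.16255 + 0.48628 = 20.806 ft²·°F·h/BTU
Q = A·ΔT/R = 1465 × 62.25 / 20.806 = 4383.1 BTU/h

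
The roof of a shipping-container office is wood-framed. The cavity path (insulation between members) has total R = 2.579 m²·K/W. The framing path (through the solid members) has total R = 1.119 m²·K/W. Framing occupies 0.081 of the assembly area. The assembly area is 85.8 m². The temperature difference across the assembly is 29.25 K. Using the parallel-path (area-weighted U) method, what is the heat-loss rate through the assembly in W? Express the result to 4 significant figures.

1076 W

U_eff = 0.919/2.579 + 0.081/1.119 = 0.35634 + 0.072386 = 0.42873
R_eff = 1/U_eff = 2.3325 m²·K/W
Q = 85.8 × 29.25 / 2.3325 = 1076 W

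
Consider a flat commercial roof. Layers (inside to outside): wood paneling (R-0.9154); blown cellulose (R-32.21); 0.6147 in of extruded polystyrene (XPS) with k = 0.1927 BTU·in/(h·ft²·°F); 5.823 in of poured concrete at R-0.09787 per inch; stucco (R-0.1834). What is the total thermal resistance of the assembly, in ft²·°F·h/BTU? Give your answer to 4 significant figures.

0.6147/0.1927 = 3.1899
5.823 × 0.09787 = 0.5699
R_total = 0.9154 + 32.21 + 3.1899 + 0.5699 + 0.1834 = 37.069 ft²·°F·h/BTU

37.07 ft²·°F·h/BTU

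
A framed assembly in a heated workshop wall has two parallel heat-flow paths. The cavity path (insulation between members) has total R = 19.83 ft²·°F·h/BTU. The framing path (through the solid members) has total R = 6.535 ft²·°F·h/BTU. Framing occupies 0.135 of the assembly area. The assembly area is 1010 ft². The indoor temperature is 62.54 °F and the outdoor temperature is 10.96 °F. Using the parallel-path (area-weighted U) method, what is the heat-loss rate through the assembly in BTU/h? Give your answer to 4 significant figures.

3349 BTU/h

U_eff = 0.865/19.83 + 0.135/6.535 = 0.043621 + 0.020658 = 0.064279
R_eff = 1/U_eff = 15.557 ft²·°F·h/BTU
Q = 1010 × (62.54 − 10.96) / 15.557 = 3348.7 BTU/h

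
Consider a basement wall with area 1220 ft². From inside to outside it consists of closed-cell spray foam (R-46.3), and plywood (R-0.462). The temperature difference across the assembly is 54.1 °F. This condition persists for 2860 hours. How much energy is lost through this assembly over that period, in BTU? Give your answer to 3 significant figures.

R_total = 46.3 + 0.462 = 46.76 ft²·°F·h/BTU
Q = 1220 × 54.1 / 46.76 = 1411 BTU/h
E = 1411 × 2860 = 4037000 BTU

4040000 BTU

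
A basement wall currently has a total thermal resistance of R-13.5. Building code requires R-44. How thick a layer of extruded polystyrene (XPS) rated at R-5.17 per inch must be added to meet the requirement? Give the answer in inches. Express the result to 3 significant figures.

ΔR = 44 − 13.5 = 30.5 ft²·°F·h/BTU
L = ΔR / (R/in) = 30.5/5.17 = 5.899 in

5.90 in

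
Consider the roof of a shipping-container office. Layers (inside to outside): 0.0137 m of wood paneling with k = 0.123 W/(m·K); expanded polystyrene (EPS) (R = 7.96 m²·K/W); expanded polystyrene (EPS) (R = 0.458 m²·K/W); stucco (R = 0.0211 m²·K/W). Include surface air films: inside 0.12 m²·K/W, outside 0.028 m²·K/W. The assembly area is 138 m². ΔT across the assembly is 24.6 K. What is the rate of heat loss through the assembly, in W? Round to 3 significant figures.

0.0137/0.123 = 0.1114
R_total = 0.12 + 0.1114 + 7.96 + 0.458 + 0.0211 + 0.028 = 8.698 m²·K/W
Q = A·ΔT/R = 138 × 24.6 / 8.698 = 390.3 W

390 W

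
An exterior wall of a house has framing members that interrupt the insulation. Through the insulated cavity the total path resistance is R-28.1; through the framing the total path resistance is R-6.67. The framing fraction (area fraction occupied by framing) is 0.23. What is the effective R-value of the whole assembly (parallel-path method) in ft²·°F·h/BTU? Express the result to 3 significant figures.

16.2 ft²·°F·h/BTU

U_eff = 0.77/28.1 + 0.23/6.67 = 0.0274 + 0.03448 = 0.06188
R_eff = 1/U_eff = 16.16 ft²·°F·h/BTU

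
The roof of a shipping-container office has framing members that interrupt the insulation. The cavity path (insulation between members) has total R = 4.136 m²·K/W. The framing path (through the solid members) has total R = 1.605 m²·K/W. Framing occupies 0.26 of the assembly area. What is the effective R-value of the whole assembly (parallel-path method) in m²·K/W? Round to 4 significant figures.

U_eff = 0.74/4.136 + 0.26/1.605 = 0.17892 + 0.16199 = 0.34091
R_eff = 1/U_eff = 2.9333 m²·K/W

2.933 m²·K/W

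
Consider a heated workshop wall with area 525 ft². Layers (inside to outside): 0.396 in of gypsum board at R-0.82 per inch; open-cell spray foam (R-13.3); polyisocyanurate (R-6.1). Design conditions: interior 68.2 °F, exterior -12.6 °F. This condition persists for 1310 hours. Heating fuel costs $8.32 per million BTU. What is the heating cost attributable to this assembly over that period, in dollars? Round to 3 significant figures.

0.396 × 0.82 = 0.3247
R_total = 0.3247 + 13.3 + 6.1 = 19.72 ft²·°F·h/BTU
Q = 525 × (68.2 − (-12.6)) / 19.72 = 2151 BTU/h
E = 2151 × 1310 = 2817000 BTU
Cost = 2817000/10⁶ × 8.32 = $23.44

23.4 dollars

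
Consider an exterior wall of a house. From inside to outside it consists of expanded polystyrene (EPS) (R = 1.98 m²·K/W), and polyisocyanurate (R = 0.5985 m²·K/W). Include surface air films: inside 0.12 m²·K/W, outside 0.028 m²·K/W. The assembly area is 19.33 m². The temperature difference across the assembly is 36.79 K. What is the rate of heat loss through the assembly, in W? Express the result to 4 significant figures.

260.8 W

R_total = 0.12 + 1.98 + 0.5985 + 0.028 = 2.7265 m²·K/W
Q = A·ΔT/R = 19.33 × 36.79 / 2.7265 = 260.83 W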